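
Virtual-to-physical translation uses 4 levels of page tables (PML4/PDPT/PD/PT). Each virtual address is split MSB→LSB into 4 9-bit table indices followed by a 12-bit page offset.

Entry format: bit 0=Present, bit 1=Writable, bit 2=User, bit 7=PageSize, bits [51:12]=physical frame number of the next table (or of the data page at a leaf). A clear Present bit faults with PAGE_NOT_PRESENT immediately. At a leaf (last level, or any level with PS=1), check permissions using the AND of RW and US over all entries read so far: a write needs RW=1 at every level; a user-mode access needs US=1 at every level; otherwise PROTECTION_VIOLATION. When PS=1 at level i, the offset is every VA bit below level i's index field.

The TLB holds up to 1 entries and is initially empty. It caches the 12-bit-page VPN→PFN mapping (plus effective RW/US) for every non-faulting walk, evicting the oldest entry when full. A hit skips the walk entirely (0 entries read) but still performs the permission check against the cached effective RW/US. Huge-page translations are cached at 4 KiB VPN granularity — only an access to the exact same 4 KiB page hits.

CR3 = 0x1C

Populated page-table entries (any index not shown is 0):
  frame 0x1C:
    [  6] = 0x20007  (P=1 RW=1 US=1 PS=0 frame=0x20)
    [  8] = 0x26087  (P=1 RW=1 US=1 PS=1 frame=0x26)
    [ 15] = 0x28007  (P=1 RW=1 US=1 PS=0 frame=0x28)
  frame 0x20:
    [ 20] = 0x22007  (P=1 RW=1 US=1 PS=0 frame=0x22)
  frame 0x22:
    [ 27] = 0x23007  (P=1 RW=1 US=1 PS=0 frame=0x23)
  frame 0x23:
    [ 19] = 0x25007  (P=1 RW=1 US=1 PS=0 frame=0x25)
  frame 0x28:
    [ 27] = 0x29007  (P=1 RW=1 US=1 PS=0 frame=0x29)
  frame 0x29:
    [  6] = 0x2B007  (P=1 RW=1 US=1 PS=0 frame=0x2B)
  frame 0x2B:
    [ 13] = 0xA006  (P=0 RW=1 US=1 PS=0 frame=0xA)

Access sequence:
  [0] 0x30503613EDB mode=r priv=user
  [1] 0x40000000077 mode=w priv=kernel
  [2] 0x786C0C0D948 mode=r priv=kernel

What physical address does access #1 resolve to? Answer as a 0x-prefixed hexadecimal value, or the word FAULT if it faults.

Walk each access:
#0 VA=0x30503613EDB (r,user):
  [0] read 0x1C idx=6: raw=0x20007 flags P=1 W=1 U=1 S=0
  [1] read 0x20 idx=20: raw=0x22007 flags P=1 W=1 U=1 S=0
  [2] read 0x22 idx=27: raw=0x23007 flags P=1 W=1 U=1 S=0
  [3] read 0x23 idx=19: raw=0x25007 flags P=1 W=1 U=1 S=0
  → PA=0x25EDB  (4 entries read)
#1 VA=0x40000000077 (w,kernel):
  [0] read 0x1C idx=8: raw=0x26087 flags P=1 W=1 U=1 S=1
  → PA=0x26077 (huge @L0)  (1 entries read)
#2 VA=0x786C0C0D948 (r,kernel):
  [0] read 0x1C idx=15: raw=0x28007 flags P=1 W=1 U=1 S=0
  [1] read 0x28 idx=27: raw=0x29007 flags P=1 W=1 U=1 S=0
  [2] read 0x29 idx=6: raw=0x2B007 flags P=1 W=1 U=1 S=0
  [3] read 0x2B idx=13: raw=0xA006 flags P=0 W=1 U=1 S=0
  ⇒ fault: PAGE_NOT_PRESENT  — 4 lookups

Access #1 PA: 0x26077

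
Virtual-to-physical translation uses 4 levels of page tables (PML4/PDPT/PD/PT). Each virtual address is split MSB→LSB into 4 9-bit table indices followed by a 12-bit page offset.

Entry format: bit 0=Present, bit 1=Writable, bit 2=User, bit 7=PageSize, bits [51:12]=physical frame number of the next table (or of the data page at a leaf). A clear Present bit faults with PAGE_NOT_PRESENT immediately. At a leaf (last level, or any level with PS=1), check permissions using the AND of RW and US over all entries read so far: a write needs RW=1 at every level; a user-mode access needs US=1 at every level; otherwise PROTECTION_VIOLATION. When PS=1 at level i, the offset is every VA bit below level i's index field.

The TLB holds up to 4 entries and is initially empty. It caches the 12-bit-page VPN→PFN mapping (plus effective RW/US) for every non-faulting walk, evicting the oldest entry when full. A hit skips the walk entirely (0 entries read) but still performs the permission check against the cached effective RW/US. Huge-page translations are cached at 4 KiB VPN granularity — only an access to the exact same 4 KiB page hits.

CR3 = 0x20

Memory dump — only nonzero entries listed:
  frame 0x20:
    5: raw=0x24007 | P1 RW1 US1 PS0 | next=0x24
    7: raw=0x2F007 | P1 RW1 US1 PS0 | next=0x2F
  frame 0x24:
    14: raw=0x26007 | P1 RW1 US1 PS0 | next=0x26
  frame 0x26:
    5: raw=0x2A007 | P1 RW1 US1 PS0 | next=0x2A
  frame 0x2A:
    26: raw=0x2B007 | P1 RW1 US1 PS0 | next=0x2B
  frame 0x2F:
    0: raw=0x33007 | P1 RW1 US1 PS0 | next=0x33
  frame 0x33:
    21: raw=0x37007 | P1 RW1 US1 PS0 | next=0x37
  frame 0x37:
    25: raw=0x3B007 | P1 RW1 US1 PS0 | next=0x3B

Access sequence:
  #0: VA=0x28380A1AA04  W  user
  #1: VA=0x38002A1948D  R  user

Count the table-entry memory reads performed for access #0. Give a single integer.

Trace:
#0 VA=0x28380A1AA04 (w,user):
  L0: frame=0x20 idx=5 entry=0x24007 [P=1 RW=1 US=1 PS=0]
  L1: frame=0x24 idx=14 entry=0x26007 [P=1 RW=1 US=1 PS=0]
  L2: frame=0x26 idx=5 entry=0x2A007 [P=1 RW=1 US=1 PS=0]
  L3: frame=0x2A idx=26 entry=0x2B007 [P=1 RW=1 US=1 PS=0]
  ✓ 0x2BA04  — 4 lookups
#1 VA=0x38002A1948D (r,user):
  L0: frame=0x20 idx=7 entry=0x2F007 [P=1 RW=1 US=1 PS=0]
  L1: frame=0x2F idx=0 entry=0x33007 [P=1 RW=1 US=1 PS=0]
  L2: frame=0x33 idx=21 entry=0x37007 [P=1 RW=1 US=1 PS=0]
  L3: frame=0x37 idx=25 entry=0x3B007 [P=1 RW=1 US=1 PS=0]
  ✓ 0x3B48D  — 4 lookups

Entries read for #0: 4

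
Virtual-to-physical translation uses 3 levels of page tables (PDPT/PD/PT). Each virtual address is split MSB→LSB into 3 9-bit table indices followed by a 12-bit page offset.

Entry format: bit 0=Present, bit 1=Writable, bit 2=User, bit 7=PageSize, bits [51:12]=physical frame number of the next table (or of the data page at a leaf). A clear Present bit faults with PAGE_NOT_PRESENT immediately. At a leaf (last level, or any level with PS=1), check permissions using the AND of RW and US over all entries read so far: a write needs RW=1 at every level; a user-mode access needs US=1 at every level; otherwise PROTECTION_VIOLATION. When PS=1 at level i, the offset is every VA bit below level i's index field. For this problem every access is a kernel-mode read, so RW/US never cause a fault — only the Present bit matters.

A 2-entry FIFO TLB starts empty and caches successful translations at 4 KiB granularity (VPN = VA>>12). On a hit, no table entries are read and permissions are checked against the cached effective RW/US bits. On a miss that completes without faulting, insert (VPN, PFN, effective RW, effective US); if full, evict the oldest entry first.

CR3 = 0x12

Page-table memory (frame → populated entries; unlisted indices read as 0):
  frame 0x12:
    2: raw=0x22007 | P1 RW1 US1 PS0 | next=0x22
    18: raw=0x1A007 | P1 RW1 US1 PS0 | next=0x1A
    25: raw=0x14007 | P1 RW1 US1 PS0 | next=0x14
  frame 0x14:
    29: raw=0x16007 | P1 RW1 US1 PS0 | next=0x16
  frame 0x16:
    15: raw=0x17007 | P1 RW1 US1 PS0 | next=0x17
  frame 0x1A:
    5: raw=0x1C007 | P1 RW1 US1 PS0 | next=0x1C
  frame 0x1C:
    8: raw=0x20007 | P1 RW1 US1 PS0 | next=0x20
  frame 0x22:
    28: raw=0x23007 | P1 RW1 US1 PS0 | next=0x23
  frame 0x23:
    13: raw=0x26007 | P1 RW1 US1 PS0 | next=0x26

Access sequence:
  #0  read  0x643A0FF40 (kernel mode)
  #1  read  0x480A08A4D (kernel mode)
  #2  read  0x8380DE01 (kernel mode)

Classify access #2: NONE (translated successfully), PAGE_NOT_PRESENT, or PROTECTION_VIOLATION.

Walk each access:
#0 VA=0x643A0FF40 (r,kernel):
  L0: frame=0x12 idx=25 entry=0x14007 [P=1 RW=1 US=1 PS=0]
  L1: frame=0x14 idx=29 entry=0x16007 [P=1 RW=1 US=1 PS=0]
  L2: frame=0x16 idx=15 entry=0x17007 [P=1 RW=1 US=1 PS=0]
  ⇒ phys 0x17F40  [3 reads]
#1 VA=0x480A08A4D (r,kernel):
  L0: frame=0x12 idx=18 entry=0x1A007 [P=1 RW=1 US=1 PS=0]
  L1: frame=0x1A idx=5 entry=0x1C007 [P=1 RW=1 US=1 PS=0]
  L2: frame=0x1C idx=8 entry=0x20007 [P=1 RW=1 US=1 PS=0]
  ⇒ phys 0x20A4D  [3 reads]
#2 VA=0x8380DE01 (r,kernel):
  L0: frame=0x12 idx=2 entry=0x22007 [P=1 RW=1 US=1 PS=0]
  L1: frame=0x22 idx=28 entry=0x23007 [P=1 RW=1 US=1 PS=0]
  L2: frame=0x23 idx=13 entry=0x26007 [P=1 RW=1 US=1 PS=0]
  ⇒ phys 0x26E01  [3 reads]

Access #2 fault: NONE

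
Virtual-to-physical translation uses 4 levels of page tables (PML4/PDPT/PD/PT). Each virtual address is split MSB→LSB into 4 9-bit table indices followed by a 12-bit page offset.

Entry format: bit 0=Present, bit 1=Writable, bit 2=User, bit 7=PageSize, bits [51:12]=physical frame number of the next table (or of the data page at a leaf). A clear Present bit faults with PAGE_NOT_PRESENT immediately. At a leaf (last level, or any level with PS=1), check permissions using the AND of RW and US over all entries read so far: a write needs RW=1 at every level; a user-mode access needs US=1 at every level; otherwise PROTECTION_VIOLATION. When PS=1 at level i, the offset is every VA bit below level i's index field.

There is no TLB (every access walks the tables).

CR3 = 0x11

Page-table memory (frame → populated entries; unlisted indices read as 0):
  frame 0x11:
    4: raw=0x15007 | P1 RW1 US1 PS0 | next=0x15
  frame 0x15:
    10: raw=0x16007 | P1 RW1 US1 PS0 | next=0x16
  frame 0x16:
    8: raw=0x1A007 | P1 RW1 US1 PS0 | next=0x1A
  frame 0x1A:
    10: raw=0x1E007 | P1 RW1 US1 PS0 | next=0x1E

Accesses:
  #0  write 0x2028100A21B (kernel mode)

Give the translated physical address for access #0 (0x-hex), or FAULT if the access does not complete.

Per-access translation:
#0 VA=0x2028100A21B (w,kernel):
  lvl0: tbl 0x11, slot 4 ⇒ 0x15007 (P1/RW1/US1/PS0)
  lvl1: tbl 0x15, slot 10 ⇒ 0x16007 (P1/RW1/US1/PS0)
  lvl2: tbl 0x16, slot 8 ⇒ 0x1A007 (P1/RW1/US1/PS0)
  lvl3: tbl 0x1A, slot 10 ⇒ 0x1E007 (P1/RW1/US1/PS0)
  → PA=0x1E21B  (4 entries read)

Access #0 PA: 0x1E21B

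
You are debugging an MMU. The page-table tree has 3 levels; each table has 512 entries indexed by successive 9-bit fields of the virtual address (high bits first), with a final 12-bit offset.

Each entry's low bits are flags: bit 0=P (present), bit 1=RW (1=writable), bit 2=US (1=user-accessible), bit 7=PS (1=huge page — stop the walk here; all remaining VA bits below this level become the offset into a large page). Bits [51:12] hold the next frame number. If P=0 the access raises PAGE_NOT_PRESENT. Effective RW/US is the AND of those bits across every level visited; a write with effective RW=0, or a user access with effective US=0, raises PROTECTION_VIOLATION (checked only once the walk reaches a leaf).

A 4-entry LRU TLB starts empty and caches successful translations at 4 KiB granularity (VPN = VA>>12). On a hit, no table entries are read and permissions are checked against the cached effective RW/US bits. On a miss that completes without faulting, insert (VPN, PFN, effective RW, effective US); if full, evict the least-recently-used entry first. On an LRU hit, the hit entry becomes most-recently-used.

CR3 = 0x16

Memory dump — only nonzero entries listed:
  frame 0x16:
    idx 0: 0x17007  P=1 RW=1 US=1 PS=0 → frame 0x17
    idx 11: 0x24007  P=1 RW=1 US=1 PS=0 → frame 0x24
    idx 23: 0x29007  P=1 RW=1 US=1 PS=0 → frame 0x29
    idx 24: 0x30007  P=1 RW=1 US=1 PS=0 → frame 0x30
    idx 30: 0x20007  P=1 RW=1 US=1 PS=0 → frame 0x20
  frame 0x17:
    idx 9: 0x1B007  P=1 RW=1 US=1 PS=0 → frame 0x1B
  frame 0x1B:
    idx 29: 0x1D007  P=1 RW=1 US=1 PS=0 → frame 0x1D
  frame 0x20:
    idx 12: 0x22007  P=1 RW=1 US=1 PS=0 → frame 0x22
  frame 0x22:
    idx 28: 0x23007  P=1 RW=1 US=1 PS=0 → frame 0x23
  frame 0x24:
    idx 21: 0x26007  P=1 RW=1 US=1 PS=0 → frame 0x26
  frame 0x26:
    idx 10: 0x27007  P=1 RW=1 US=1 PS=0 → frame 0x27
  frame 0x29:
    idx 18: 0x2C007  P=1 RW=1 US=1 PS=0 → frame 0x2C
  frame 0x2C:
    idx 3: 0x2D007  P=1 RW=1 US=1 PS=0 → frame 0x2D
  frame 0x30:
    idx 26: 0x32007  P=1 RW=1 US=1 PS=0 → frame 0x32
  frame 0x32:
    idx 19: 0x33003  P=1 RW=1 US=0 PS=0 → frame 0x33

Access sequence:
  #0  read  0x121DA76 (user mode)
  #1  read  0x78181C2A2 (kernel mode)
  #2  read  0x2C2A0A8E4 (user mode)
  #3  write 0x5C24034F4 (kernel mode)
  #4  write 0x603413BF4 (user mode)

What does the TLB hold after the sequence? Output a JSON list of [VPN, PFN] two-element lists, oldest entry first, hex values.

Per-access translation:
#0 VA=0x121DA76 (r,user):
  [0] read 0x16 idx=0: raw=0x17007 flags P=1 W=1 U=1 S=0
  [1] read 0x17 idx=9: raw=0x1B007 flags P=1 W=1 U=1 S=0
  [2] read 0x1B idx=29: raw=0x1D007 flags P=1 W=1 U=1 S=0
  ✓ 0x1DA76  — 3 lookups
#1 VA=0x78181C2A2 (r,kernel):
  [0] read 0x16 idx=30: raw=0x20007 flags P=1 W=1 U=1 S=0
  [1] read 0x20 idx=12: raw=0x22007 flags P=1 W=1 U=1 S=0
  [2] read 0x22 idx=28: raw=0x23007 flags P=1 W=1 U=1 S=0
  ✓ 0x232A2  — 3 lookups
#2 VA=0x2C2A0A8E4 (r,user):
  [0] read 0x16 idx=11: raw=0x24007 flags P=1 W=1 U=1 S=0
  [1] read 0x24 idx=21: raw=0x26007 flags P=1 W=1 U=1 S=0
  [2] read 0x26 idx=10: raw=0x27007 flags P=1 W=1 U=1 S=0
  ✓ 0x278E4  — 3 lookups
#3 VA=0x5C24034F4 (w,kernel):
  [0] read 0x16 idx=23: raw=0x29007 flags P=1 W=1 U=1 S=0
  [1] read 0x29 idx=18: raw=0x2C007 flags P=1 W=1 U=1 S=0
  [2] read 0x2C idx=3: raw=0x2D007 flags P=1 W=1 U=1 S=0
  ✓ 0x2D4F4  — 3 lookups
#4 VA=0x603413BF4 (w,user):
  [0] read 0x16 idx=24: raw=0x30007 flags P=1 W=1 U=1 S=0
  [1] read 0x30 idx=26: raw=0x32007 flags P=1 W=1 U=1 S=0
  [2] read 0x32 idx=19: raw=0x33003 flags P=1 W=1 U=0 S=0
  ⇒ fault: PROTECTION_VIOLATION  — 3 lookups

TLB: [["0x121D", "0x1D"], ["0x78181C", "0x23"], ["0x2C2A0A", "0x27"], ["0x5C2403", "0x2D"]]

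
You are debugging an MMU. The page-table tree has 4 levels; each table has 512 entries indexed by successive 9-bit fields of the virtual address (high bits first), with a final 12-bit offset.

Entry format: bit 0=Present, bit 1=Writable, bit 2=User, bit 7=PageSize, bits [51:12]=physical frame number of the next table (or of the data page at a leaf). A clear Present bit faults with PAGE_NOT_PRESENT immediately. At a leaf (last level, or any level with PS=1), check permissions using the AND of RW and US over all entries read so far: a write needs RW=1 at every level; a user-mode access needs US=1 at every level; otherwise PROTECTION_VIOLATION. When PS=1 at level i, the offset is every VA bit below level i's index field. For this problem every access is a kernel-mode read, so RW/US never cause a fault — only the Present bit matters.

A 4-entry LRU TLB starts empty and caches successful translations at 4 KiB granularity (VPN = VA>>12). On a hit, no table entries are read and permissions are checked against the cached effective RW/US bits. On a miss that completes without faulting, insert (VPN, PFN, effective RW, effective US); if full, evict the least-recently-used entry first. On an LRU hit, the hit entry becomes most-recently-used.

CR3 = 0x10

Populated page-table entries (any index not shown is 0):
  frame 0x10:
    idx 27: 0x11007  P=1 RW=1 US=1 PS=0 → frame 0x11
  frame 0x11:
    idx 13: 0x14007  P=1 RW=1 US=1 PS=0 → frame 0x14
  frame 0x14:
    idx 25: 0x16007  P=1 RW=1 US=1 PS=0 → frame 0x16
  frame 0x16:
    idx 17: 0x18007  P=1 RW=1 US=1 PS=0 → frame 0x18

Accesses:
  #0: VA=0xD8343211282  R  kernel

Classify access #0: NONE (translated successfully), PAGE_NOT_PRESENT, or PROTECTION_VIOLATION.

Per-access translation:
#0 VA=0xD8343211282 (r,kernel):
  L0: frame=0x10 idx=27 entry=0x11007 [P=1 RW=1 US=1 PS=0]
  L1: frame=0x11 idx=13 entry=0x14007 [P=1 RW=1 US=1 PS=0]
  L2: frame=0x14 idx=25 entry=0x16007 [P=1 RW=1 US=1 PS=0]
  L3: frame=0x16 idx=17 entry=0x18007 [P=1 RW=1 US=1 PS=0]
  ✓ 0x18282  — 4 lookups

Access #0 fault: NONE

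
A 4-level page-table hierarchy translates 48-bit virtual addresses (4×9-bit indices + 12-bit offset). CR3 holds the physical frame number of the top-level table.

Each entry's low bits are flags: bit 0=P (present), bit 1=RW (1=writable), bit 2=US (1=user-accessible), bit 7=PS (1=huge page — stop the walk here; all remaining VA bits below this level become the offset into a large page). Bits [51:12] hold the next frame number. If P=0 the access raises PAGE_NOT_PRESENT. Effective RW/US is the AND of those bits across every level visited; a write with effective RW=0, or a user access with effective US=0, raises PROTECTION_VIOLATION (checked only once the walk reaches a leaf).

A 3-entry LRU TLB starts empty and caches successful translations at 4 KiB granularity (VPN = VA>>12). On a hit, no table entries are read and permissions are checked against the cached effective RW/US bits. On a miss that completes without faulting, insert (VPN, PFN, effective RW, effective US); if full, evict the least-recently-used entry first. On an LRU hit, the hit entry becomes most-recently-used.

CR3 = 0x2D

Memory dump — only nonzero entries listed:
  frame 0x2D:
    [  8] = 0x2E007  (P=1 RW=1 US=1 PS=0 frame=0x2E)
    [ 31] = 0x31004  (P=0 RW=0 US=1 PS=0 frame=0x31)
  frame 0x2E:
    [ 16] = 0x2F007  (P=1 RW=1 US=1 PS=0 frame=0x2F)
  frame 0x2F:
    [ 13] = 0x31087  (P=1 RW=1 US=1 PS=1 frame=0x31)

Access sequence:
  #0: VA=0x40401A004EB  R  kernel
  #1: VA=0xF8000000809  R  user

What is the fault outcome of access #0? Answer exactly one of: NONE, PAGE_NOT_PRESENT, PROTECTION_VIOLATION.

Per-access translation:
#0 VA=0x40401A004EB (r,kernel):
  L0: frame=0x2D idx=8 entry=0x2E007 [P=1 RW=1 US=1 PS=0]
  L1: frame=0x2E idx=16 entry=0x2F007 [P=1 RW=1 US=1 PS=0]
  L2: frame=0x2F idx=13 entry=0x31087 [P=1 RW=1 US=1 PS=1]
  ⇒ phys 0x314EB (huge @L2)  [3 reads]
#1 VA=0xF8000000809 (r,user):
  L0: frame=0x2D idx=31 entry=0x31004 [P=0 RW=0 US=1 PS=0]
  ⇒ fault: PAGE_NOT_PRESENT  — 1 lookups

Access #0 fault: NONE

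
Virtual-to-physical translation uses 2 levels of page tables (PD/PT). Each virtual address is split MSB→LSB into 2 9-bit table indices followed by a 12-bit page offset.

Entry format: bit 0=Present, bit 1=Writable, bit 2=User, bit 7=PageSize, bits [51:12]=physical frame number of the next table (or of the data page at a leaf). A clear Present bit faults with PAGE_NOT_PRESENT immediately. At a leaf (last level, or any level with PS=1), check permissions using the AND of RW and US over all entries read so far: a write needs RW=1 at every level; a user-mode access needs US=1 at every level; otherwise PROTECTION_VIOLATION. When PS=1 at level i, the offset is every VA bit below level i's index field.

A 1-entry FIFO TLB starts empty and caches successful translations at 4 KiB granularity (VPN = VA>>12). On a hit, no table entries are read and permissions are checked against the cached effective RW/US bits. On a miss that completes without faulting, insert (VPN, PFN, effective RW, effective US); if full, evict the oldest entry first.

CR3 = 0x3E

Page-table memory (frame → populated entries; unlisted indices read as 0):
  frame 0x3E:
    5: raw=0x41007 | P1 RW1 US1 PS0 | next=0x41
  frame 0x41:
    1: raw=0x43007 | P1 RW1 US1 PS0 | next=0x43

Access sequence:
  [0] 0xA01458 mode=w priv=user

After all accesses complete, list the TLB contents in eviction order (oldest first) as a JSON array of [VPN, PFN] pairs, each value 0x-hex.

Trace:
#0 VA=0xA01458 (w,user):
  L0 @0x3E[5] → 0x41007  P=1,RW=1,US=1,PS=0
  L1 @0x41[1] → 0x43007  P=1,RW=1,US=1,PS=0
  ✓ 0x43458  — 2 lookups

TLB: [["0xA01", "0x43"]]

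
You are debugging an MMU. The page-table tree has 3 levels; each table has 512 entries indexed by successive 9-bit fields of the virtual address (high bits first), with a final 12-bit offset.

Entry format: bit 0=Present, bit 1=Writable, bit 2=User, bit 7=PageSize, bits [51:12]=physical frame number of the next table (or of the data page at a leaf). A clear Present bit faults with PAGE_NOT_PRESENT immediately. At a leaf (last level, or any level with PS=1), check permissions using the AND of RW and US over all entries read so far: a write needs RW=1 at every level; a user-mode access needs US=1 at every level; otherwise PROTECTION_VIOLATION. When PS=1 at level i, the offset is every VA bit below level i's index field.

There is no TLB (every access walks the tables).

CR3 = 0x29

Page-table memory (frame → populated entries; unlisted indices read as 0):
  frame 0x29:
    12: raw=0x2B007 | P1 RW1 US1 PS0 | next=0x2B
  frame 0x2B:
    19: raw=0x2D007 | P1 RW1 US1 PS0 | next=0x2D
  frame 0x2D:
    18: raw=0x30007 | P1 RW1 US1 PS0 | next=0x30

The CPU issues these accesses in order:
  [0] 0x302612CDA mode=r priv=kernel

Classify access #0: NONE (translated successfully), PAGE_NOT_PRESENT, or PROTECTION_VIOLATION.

Walk each access:
#0 VA=0x302612CDA (r,kernel):
  lvl0: tbl 0x29, slot 12 ⇒ 0x2B007 (P1/RW1/US1/PS0)
  lvl1: tbl 0x2B, slot 19 ⇒ 0x2D007 (P1/RW1/US1/PS0)
  lvl2: tbl 0x2D, slot 18 ⇒ 0x30007 (P1/RW1/US1/PS0)
  ✓ 0x30CDA  — 3 lookups

Access #0 fault: NONE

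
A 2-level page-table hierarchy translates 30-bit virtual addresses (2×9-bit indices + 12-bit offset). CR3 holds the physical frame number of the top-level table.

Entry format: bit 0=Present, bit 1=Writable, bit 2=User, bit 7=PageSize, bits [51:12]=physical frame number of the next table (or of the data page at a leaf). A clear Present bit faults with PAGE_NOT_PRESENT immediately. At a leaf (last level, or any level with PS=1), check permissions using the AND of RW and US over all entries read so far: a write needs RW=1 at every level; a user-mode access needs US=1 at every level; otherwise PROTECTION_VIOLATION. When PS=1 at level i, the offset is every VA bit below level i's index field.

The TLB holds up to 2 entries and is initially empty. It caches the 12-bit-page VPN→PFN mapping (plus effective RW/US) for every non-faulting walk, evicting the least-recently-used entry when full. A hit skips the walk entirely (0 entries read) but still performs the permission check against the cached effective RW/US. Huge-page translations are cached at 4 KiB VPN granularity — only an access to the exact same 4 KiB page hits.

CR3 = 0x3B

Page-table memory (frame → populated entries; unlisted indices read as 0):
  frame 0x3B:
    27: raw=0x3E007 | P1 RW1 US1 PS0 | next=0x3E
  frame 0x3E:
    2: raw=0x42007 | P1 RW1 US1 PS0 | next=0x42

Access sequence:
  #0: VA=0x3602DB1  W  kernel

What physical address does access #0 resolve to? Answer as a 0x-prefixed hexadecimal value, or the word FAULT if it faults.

Trace:
#0 VA=0x3602DB1 (w,kernel):
  L0: frame=0x3B idx=27 entry=0x3E007 [P=1 RW=1 US=1 PS=0]
  L1: frame=0x3E idx=2 entry=0x42007 [P=1 RW=1 US=1 PS=0]
  ✓ 0x42DB1  — 2 lookups

Access #0 PA: 0x42DB1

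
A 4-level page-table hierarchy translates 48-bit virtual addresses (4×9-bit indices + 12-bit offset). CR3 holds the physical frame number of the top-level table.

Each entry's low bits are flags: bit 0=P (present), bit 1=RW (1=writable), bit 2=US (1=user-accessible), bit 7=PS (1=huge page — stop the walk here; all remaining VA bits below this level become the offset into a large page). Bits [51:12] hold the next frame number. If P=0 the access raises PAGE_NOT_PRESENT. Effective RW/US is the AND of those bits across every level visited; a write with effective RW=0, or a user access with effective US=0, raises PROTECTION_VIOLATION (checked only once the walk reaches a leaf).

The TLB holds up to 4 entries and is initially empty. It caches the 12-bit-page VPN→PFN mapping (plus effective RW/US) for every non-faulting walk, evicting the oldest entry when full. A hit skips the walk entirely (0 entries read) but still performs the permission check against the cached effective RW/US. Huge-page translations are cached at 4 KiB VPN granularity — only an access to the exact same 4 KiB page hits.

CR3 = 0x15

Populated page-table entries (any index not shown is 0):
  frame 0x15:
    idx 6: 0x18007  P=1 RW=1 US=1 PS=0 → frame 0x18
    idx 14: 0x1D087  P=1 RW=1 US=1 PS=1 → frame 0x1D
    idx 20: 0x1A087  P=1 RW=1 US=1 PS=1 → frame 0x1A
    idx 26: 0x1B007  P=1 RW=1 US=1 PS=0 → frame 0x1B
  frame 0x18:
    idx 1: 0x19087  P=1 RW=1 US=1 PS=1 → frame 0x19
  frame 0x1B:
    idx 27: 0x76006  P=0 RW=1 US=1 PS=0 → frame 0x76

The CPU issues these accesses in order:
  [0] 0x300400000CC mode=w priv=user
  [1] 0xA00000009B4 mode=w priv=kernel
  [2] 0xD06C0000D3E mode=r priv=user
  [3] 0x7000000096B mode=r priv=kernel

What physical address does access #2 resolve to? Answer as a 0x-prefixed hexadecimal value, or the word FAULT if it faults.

Per-access translation:
#0 VA=0x300400000CC (w,user):
  L0: frame=0x15 idx=6 entry=0x18007 [P=1 RW=1 US=1 PS=0]
  L1: frame=0x18 idx=1 entry=0x19087 [P=1 RW=1 US=1 PS=1]
  → PA=0x190CC (huge @L1)  (2 entries read)
#1 VA=0xA00000009B4 (w,kernel):
  L0: frame=0x15 idx=20 entry=0x1A087 [P=1 RW=1 US=1 PS=1]
  → PA=0x1A9B4 (huge @L0)  (1 entries read)
#2 VA=0xD06C0000D3E (r,user):
  L0: frame=0x15 idx=26 entry=0x1B007 [P=1 RW=1 US=1 PS=0]
  L1: frame=0x1B idx=27 entry=0x76006 [P=0 RW=1 US=1 PS=0]
  ⇒ fault: PAGE_NOT_PRESENT  — 2 lookups
#3 VA=0x7000000096B (r,kernel):
  L0: frame=0x15 idx=14 entry=0x1D087 [P=1 RW=1 US=1 PS=1]
  → PA=0x1D96B (huge @L0)  (1 entries read)

Access #2 PA: FAULT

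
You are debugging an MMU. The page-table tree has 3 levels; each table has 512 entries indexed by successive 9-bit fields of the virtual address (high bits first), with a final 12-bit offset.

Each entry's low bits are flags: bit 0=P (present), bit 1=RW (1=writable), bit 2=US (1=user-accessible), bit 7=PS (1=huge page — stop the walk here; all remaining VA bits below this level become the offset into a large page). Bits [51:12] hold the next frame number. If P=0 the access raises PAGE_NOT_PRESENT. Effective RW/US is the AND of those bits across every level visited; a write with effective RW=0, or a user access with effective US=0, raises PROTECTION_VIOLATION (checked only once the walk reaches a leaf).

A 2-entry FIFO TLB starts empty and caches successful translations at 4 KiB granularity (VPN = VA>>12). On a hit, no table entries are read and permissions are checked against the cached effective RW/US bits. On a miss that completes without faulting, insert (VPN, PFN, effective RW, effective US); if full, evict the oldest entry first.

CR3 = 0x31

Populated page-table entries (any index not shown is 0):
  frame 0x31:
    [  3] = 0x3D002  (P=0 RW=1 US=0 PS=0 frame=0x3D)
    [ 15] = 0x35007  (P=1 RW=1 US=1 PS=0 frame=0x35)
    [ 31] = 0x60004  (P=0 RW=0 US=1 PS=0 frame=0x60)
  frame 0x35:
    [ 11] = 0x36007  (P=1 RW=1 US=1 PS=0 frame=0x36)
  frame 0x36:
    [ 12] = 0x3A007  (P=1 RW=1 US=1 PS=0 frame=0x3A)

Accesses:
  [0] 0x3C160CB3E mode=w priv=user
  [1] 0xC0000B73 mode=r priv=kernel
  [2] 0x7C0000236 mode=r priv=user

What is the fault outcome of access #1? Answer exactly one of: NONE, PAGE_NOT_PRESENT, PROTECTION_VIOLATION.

Trace:
#0 VA=0x3C160CB3E (w,user):
  L0: frame=0x31 idx=15 entry=0x35007 [P=1 RW=1 US=1 PS=0]
  L1: frame=0x35 idx=11 entry=0x36007 [P=1 RW=1 US=1 PS=0]
  L2: frame=0x36 idx=12 entry=0x3A007 [P=1 RW=1 US=1 PS=0]
  ✓ 0x3AB3E  — 3 lookups
#1 VA=0xC0000B73 (r,kernel):
  L0: frame=0x31 idx=3 entry=0x3D002 [P=0 RW=1 US=0 PS=0]
  ✗ PAGE_NOT_PRESENT  [1 reads]
#2 VA=0x7C0000236 (r,user):
  L0: frame=0x31 idx=31 entry=0x60004 [P=0 RW=0 US=1 PS=0]
  ✗ PAGE_NOT_PRESENT  [1 reads]

Access #1 fault: PAGE_NOT_PRESENT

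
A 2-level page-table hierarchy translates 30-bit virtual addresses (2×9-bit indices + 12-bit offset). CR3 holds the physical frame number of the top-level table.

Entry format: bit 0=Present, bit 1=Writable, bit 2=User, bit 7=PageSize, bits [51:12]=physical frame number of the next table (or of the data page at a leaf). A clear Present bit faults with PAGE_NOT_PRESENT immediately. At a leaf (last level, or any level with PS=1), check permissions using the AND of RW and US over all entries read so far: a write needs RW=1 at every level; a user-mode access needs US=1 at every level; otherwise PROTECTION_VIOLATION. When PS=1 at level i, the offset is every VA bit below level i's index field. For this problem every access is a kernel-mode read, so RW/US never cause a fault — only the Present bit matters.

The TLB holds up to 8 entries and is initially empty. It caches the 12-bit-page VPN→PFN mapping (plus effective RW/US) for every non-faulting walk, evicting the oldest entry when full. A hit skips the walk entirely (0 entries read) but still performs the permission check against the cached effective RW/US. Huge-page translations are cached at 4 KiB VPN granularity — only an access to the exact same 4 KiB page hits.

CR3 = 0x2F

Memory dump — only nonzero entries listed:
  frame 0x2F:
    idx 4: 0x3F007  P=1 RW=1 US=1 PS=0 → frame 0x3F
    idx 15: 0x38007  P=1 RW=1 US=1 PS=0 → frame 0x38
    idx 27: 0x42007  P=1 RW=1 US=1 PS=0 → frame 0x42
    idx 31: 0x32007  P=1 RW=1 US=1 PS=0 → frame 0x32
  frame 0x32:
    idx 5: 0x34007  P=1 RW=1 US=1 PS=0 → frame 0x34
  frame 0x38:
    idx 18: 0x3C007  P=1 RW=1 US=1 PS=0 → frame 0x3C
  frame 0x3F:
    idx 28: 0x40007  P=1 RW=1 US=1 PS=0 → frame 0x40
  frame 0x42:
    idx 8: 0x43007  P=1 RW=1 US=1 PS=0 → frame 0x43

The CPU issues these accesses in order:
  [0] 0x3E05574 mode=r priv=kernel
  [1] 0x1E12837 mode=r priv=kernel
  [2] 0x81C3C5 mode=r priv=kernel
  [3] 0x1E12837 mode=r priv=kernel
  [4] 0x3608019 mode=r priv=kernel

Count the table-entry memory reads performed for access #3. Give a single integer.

Walk each access:
#0 VA=0x3E05574 (r,kernel):
  L0 @0x2F[31] → 0x32007  P=1,RW=1,US=1,PS=0
  L1 @0x32[5] → 0x34007  P=1,RW=1,US=1,PS=0
  → PA=0x34574  (2 entries read)
#1 VA=0x1E12837 (r,kernel):
  L0 @0x2F[15] → 0x38007  P=1,RW=1,US=1,PS=0
  L1 @0x38[18] → 0x3C007  P=1,RW=1,US=1,PS=0
  → PA=0x3C837  (2 entries read)
#2 VA=0x81C3C5 (r,kernel):
  L0 @0x2F[4] → 0x3F007  P=1,RW=1,US=1,PS=0
  L1 @0x3F[28] → 0x40007  P=1,RW=1,US=1,PS=0
  → PA=0x403C5  (2 entries read)
#3 VA=0x1E12837 (r,kernel):
  TLB hit vpn=0x1E12 → PA=0x3C837
#4 VA=0x3608019 (r,kernel):
  L0 @0x2F[27] → 0x42007  P=1,RW=1,US=1,PS=0
  L1 @0x42[8] → 0x43007  P=1,RW=1,US=1,PS=0
  → PA=0x43019  (2 entries read)

Entries read for #3: 0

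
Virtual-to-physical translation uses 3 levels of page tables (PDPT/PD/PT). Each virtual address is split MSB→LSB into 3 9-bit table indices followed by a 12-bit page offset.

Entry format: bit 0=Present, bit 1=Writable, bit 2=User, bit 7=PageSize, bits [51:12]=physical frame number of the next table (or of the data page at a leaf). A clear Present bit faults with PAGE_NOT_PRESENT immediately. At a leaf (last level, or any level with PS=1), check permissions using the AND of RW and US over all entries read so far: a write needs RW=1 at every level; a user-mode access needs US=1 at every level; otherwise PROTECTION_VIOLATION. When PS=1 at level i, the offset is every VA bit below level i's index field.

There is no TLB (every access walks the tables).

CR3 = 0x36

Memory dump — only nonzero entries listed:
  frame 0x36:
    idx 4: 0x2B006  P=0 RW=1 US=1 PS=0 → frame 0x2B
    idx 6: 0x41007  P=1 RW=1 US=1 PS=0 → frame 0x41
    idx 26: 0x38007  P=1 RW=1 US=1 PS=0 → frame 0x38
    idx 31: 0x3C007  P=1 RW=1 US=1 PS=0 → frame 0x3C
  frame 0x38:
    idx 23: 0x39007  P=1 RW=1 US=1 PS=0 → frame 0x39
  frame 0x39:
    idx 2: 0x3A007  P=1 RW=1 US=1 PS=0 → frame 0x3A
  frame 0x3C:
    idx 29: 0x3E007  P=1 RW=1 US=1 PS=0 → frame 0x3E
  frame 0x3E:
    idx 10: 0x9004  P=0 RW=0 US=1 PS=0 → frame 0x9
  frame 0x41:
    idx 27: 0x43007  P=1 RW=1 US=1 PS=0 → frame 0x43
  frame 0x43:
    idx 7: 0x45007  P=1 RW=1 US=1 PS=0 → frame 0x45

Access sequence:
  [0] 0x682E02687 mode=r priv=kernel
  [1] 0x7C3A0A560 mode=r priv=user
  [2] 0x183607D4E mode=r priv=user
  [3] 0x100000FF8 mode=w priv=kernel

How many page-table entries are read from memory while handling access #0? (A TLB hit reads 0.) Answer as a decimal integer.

Per-access translation:
#0 VA=0x682E02687 (r,kernel):
  [0] read 0x36 idx=26: raw=0x38007 flags P=1 W=1 U=1 S=0
  [1] read 0x38 idx=23: raw=0x39007 flags P=1 W=1 U=1 S=0
  [2] read 0x39 idx=2: raw=0x3A007 flags P=1 W=1 U=1 S=0
  ⇒ phys 0x3A687  [3 reads]
#1 VA=0x7C3A0A560 (r,user):
  [0] read 0x36 idx=31: raw=0x3C007 flags P=1 W=1 U=1 S=0
  [1] read 0x3C idx=29: raw=0x3E007 flags P=1 W=1 U=1 S=0
  [2] read 0x3E idx=10: raw=0x9004 flags P=0 W=0 U=1 S=0
  ✗ PAGE_NOT_PRESENT  [3 reads]
#2 VA=0x183607D4E (r,user):
  [0] read 0x36 idx=6: raw=0x41007 flags P=1 W=1 U=1 S=0
  [1] read 0x41 idx=27: raw=0x43007 flags P=1 W=1 U=1 S=0
  [2] read 0x43 idx=7: raw=0x45007 flags P=1 W=1 U=1 S=0
  ⇒ phys 0x45D4E  [3 reads]
#3 VA=0x100000FF8 (w,kernel):
  [0] read 0x36 idx=4: raw=0x2B006 flags P=0 W=1 U=1 S=0
  ✗ PAGE_NOT_PRESENT  [1 reads]

Entries read for #0: 3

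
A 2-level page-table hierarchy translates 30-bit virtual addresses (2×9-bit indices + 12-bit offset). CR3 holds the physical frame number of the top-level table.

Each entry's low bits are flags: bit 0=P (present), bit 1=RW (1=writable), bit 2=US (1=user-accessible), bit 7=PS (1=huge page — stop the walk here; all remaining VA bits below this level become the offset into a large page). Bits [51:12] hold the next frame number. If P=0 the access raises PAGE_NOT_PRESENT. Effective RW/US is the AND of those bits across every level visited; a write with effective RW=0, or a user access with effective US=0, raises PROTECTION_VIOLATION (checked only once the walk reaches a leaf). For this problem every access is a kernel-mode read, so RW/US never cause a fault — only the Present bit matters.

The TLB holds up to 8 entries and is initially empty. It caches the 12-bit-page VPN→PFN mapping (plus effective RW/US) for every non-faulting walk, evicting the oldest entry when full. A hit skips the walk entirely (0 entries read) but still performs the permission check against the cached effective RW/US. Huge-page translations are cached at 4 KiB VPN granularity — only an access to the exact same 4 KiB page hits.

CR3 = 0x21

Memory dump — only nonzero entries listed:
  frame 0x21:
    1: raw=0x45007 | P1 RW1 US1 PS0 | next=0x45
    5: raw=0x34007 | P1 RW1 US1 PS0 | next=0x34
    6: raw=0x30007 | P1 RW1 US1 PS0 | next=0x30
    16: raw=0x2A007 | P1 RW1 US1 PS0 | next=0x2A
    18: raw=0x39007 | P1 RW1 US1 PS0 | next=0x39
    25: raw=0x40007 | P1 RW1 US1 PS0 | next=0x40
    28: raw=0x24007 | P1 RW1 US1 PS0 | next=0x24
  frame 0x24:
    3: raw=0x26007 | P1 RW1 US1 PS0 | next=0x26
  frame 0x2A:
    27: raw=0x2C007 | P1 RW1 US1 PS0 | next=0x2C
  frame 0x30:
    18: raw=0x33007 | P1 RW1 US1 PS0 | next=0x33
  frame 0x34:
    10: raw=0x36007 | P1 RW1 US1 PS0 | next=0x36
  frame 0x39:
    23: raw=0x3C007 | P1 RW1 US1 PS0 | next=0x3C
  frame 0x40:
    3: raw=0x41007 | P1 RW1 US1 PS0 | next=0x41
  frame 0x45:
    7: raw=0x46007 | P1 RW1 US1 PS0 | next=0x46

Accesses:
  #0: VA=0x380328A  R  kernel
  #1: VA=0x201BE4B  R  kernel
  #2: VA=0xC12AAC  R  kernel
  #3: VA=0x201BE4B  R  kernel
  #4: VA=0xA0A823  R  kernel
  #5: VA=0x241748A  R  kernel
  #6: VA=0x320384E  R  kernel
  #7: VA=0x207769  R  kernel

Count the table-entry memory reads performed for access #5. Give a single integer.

Walk each access:
#0 VA=0x380328A (r,kernel):
  [0] read 0x21 idx=28: raw=0x24007 flags P=1 W=1 U=1 S=0
  [1] read 0x24 idx=3: raw=0x26007 flags P=1 W=1 U=1 S=0
  → PA=0x2628A  (2 entries read)
#1 VA=0x201BE4B (r,kernel):
  [0] read 0x21 idx=16: raw=0x2A007 flags P=1 W=1 U=1 S=0
  [1] read 0x2A idx=27: raw=0x2C007 flags P=1 W=1 U=1 S=0
  → PA=0x2CE4B  (2 entries read)
#2 VA=0xC12AAC (r,kernel):
  [0] read 0x21 idx=6: raw=0x30007 flags P=1 W=1 U=1 S=0
  [1] read 0x30 idx=18: raw=0x33007 flags P=1 W=1 U=1 S=0
  → PA=0x33AAC  (2 entries read)
#3 VA=0x201BE4B (r,kernel):
  TLB hit vpn=0x201B → PA=0x2CE4B
#4 VA=0xA0A823 (r,kernel):
  [0] read 0x21 idx=5: raw=0x34007 flags P=1 W=1 U=1 S=0
  [1] read 0x34 idx=10: raw=0x36007 flags P=1 W=1 U=1 S=0
  → PA=0x36823  (2 entries read)
#5 VA=0x241748A (r,kernel):
  [0] read 0x21 idx=18: raw=0x39007 flags P=1 W=1 U=1 S=0
  [1] read 0x39 idx=23: raw=0x3C007 flags P=1 W=1 U=1 S=0
  → PA=0x3C48A  (2 entries read)
#6 VA=0x320384E (r,kernel):
  [0] read 0x21 idx=25: raw=0x40007 flags P=1 W=1 U=1 S=0
  [1] read 0x40 idx=3: raw=0x41007 flags P=1 W=1 U=1 S=0
  → PA=0x4184E  (2 entries read)
#7 VA=0x207769 (r,kernel):
  [0] read 0x21 idx=1: raw=0x45007 flags P=1 W=1 U=1 S=0
  [1] read 0x45 idx=7: raw=0x46007 flags P=1 W=1 U=1 S=0
  → PA=0x46769  (2 entries read)

Entries read for #5: 2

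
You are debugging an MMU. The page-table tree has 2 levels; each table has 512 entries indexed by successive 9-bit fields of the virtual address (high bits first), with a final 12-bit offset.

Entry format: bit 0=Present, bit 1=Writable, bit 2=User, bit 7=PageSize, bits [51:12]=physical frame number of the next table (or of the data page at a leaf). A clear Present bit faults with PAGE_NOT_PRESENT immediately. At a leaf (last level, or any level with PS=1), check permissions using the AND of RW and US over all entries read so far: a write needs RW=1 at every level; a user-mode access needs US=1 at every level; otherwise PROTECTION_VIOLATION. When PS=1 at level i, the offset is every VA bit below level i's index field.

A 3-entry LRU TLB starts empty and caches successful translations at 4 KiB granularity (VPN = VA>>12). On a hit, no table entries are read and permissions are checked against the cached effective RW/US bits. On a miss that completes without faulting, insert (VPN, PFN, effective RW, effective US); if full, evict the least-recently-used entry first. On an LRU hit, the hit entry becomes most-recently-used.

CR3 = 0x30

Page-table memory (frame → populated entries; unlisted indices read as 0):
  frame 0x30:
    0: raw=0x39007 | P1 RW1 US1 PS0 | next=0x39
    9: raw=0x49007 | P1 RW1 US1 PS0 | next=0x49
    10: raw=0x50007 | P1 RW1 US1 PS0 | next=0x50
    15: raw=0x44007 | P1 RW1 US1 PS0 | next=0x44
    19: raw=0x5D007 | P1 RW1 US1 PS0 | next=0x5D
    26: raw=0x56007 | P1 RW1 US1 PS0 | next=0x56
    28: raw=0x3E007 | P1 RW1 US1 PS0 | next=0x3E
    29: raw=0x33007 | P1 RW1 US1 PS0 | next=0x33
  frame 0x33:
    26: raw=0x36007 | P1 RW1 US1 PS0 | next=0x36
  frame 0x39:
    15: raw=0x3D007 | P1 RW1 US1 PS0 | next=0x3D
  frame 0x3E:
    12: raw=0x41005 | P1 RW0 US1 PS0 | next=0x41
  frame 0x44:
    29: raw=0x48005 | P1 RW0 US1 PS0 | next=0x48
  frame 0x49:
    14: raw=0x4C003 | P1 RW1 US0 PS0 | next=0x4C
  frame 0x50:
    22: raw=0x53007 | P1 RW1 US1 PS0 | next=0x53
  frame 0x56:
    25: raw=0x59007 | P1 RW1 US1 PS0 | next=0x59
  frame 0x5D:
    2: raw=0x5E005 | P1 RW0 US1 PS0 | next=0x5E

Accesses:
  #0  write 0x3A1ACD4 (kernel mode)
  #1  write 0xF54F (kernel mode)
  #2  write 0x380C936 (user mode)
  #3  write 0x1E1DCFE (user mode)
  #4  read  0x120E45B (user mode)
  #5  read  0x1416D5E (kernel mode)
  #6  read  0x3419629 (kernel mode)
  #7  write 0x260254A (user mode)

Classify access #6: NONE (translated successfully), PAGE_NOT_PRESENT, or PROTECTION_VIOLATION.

Per-access translation:
#0 VA=0x3A1ACD4 (w,kernel):
  lvl0: tbl 0x30, slot 29 ⇒ 0x33007 (P1/RW1/US1/PS0)
  lvl1: tbl 0x33, slot 26 ⇒ 0x36007 (P1/RW1/US1/PS0)
  ✓ 0x36CD4  — 2 lookups
#1 VA=0xF54F (w,kernel):
  lvl0: tbl 0x30, slot 0 ⇒ 0x39007 (P1/RW1/US1/PS0)
  lvl1: tbl 0x39, slot 15 ⇒ 0x3D007 (P1/RW1/US1/PS0)
  ✓ 0x3D54F  — 2 lookups
#2 VA=0x380C936 (w,user):
  lvl0: tbl 0x30, slot 28 ⇒ 0x3E007 (P1/RW1/US1/PS0)
  lvl1: tbl 0x3E, slot 12 ⇒ 0x41005 (P1/RW0/US1/PS0)
  ✗ PROTECTION_VIOLATION  [2 reads]
#3 VA=0x1E1DCFE (w,user):
  lvl0: tbl 0x30, slot 15 ⇒ 0x44007 (P1/RW1/US1/PS0)
  lvl1: tbl 0x44, slot 29 ⇒ 0x48005 (P1/RW0/US1/PS0)
  ✗ PROTECTION_VIOLATION  [2 reads]
#4 VA=0x120E45B (r,user):
  lvl0: tbl 0x30, slot 9 ⇒ 0x49007 (P1/RW1/US1/PS0)
  lvl1: tbl 0x49, slot 14 ⇒ 0x4C003 (P1/RW1/US0/PS0)
  ✗ PROTECTION_VIOLATION  [2 reads]
#5 VA=0x1416D5E (r,kernel):
  lvl0: tbl 0x30, slot 10 ⇒ 0x50007 (P1/RW1/US1/PS0)
  lvl1: tbl 0x50, slot 22 ⇒ 0x53007 (P1/RW1/US1/PS0)
  ✓ 0x53D5E  — 2 lookups
#6 VA=0x3419629 (r,kernel):
  lvl0: tbl 0x30, slot 26 ⇒ 0x56007 (P1/RW1/US1/PS0)
  lvl1: tbl 0x56, slot 25 ⇒ 0x59007 (P1/RW1/US1/PS0)
  ✓ 0x59629  — 2 lookups
#7 VA=0x260254A (w,user):
  lvl0: tbl 0x30, slot 19 ⇒ 0x5D007 (P1/RW1/US1/PS0)
  lvl1: tbl 0x5D, slot 2 ⇒ 0x5E005 (P1/RW0/US1/PS0)
  ✗ PROTECTION_VIOLATION  [2 reads]

Access #6 fault: NONE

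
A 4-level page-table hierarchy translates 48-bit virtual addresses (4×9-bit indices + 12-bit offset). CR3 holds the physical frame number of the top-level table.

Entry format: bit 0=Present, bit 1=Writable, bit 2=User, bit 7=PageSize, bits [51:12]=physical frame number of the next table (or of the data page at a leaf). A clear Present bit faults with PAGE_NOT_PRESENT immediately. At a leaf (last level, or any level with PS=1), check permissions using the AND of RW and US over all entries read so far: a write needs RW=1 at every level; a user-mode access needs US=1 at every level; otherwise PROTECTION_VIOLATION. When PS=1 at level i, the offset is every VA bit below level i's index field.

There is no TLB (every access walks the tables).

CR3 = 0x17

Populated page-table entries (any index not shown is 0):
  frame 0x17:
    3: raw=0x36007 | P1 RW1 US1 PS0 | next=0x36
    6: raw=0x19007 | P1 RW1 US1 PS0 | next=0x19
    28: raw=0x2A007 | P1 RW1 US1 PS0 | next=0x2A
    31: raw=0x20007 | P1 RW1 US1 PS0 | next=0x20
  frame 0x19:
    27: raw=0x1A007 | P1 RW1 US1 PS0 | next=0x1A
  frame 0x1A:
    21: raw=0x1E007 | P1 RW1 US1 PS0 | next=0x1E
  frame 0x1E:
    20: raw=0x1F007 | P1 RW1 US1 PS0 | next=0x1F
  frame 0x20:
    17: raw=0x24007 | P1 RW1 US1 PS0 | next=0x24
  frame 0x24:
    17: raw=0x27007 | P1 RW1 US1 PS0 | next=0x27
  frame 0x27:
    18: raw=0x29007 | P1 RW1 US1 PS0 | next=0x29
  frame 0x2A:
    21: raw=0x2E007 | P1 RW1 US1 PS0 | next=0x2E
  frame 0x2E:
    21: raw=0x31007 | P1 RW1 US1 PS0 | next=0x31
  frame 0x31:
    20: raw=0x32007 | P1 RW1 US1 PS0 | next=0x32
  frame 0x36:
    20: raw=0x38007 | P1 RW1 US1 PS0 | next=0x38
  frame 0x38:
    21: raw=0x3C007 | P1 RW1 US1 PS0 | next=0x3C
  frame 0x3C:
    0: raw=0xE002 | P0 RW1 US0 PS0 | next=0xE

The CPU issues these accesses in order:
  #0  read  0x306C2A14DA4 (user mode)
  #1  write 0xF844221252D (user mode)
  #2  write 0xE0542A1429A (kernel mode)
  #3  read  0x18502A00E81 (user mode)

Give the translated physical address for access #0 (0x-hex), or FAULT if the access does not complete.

Walk each access:
#0 VA=0x306C2A14DA4 (r,user):
  L0 @0x17[6] → 0x19007  P=1,RW=1,US=1,PS=0
  L1 @0x19[27] → 0x1A007  P=1,RW=1,US=1,PS=0
  L2 @0x1A[21] → 0x1E007  P=1,RW=1,US=1,PS=0
  L3 @0x1E[20] → 0x1F007  P=1,RW=1,US=1,PS=0
  ⇒ phys 0x1FDA4  [4 reads]
#1 VA=0xF844221252D (w,user):
  L0 @0x17[31] → 0x20007  P=1,RW=1,US=1,PS=0
  L1 @0x20[17] → 0x24007  P=1,RW=1,US=1,PS=0
  L2 @0x24[17] → 0x27007  P=1,RW=1,US=1,PS=0
  L3 @0x27[18] → 0x29007  P=1,RW=1,US=1,PS=0
  ⇒ phys 0x2952D  [4 reads]
#2 VA=0xE0542A1429A (w,kernel):
  L0 @0x17[28] → 0x2A007  P=1,RW=1,US=1,PS=0
  L1 @0x2A[21] → 0x2E007  P=1,RW=1,US=1,PS=0
  L2 @0x2E[21] → 0x31007  P=1,RW=1,US=1,PS=0
  L3 @0x31[20] → 0x32007  P=1,RW=1,US=1,PS=0
  ⇒ phys 0x3229A  [4 reads]
#3 VA=0x18502A00E81 (r,user):
  L0 @0x17[3] → 0x36007  P=1,RW=1,US=1,PS=0
  L1 @0x36[20] → 0x38007  P=1,RW=1,US=1,PS=0
  L2 @0x38[21] → 0x3C007  P=1,RW=1,US=1,PS=0
  L3 @0x3C[0] → 0xE002  P=0,RW=1,US=0,PS=0
  ⇒ fault: PAGE_NOT_PRESENT  — 4 lookups

Access #0 PA: 0x1FDA4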